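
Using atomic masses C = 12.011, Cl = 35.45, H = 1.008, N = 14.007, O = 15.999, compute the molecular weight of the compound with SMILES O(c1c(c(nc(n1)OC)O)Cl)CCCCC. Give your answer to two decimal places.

246.69

Molecular formula: C10H15ClN2O3.
M = 10×12.011 + 1×35.45 + 15×1.008 + 2×14.007 + 3×15.999 = 246.69 g/mol.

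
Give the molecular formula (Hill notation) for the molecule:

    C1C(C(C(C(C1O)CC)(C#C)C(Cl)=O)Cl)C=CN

Heavy atoms from the SMILES: 13 C, 2 Cl, 1 N, 2 O.
Implicit hydrogens by atom environment:
  7 × C: 1 H each → 7
  3 × C: no H
  2 × C: 2 H each → 4
  2 × Cl: no H
  1 × C: 3 H
  1 × N: 2 H
  1 × O: 1 H
  1 × O: no H
  Total hydrogens = 17.
Molecular formula: C13H17Cl2NO2

C13H17Cl2NO2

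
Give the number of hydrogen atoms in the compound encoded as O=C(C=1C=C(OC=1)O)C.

6

Hydrogens are implicit in SMILES; fill each atom to its normal valence:
  2 × C (aromatic): 1 H each → 2
  2 × C (aromatic): no H
  1 × C: 3 H
  1 × C: no H
  1 × O: 1 H
  1 × O (aromatic): no H
  1 × O: no H
  Total hydrogens = 6.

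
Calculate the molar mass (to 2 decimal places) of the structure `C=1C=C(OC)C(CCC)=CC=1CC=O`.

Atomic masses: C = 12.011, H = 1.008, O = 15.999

Molecular formula: C12H16O2.
M = 12×12.011 + 16×1.008 + 2×15.999 = 192.26 g/mol.

192.26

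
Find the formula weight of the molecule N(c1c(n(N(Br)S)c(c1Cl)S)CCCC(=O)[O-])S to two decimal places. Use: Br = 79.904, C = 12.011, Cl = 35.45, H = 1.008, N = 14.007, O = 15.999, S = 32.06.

391.72

Molecular formula: C8H10BrClN3O2S3-.
M = 1×79.904 + 8×12.011 + 1×35.45 + 10×1.008 + 3×14.007 + 2×15.999 + 3×32.06 = 391.72 g/mol.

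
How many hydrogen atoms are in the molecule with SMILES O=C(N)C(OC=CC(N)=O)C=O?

Hydrogens are implicit in SMILES; fill each atom to its normal valence:
  4 × C: 1 H each → 4
  4 × O: no H
  2 × C: no H
  2 × N: 2 H each → 4
  Total hydrogens = 8.

8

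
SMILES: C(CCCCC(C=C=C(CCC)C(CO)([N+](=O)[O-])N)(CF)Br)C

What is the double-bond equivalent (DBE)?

3

Molecular formula from the SMILES: C16H28BrFN2O3.
DoU = (2C + 2 + N − H − X)/2 = (2·16 + 2 + 2 − 28 − 2)/2 = 6/2 = 3.
(Structurally: 0 ring(s) + 3 π bond(s) = 3.)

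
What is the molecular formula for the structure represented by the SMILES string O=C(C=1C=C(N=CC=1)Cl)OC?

Heavy atoms from the SMILES: 7 C, 1 Cl, 1 N, 2 O.
Implicit hydrogens by atom environment:
  3 × C (aromatic): 1 H each → 3
  2 × C (aromatic): no H
  2 × O: no H
  1 × C: 3 H
  1 × C: no H
  1 × Cl: no H
  1 × N (aromatic): no H
  Total hydrogens = 6.
Molecular formula: C7H6ClNO2

C7H6ClNO2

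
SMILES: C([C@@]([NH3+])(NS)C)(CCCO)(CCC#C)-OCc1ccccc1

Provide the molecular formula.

C17H27N2O2S+

Heavy atoms from the SMILES: 17 C, 2 N, 2 O, 1 S.
Implicit hydrogens by atom environment:
  6 × C: 2 H each → 12
  5 × C (aromatic): 1 H each → 5
  3 × C: no H
  1 × C: 3 H
  1 × C: 1 H
  1 × C (aromatic): no H
  1 × N (charge +1): 3 H
  1 × N: 1 H
  1 × O: 1 H
  1 × O: no H
  1 × S: 1 H
  Total hydrogens = 27.
Net charge +1.
Molecular formula: C17H27N2O2S+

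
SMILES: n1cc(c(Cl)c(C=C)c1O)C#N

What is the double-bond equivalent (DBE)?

7

Molecular formula from the SMILES: C8H5ClN2O.
DoU = (2C + 2 + N − H − X)/2 = (2·8 + 2 + 2 − 5 − 1)/2 = 14/2 = 7.
(Structurally: 1 ring(s) + 6 π bond(s) = 7.)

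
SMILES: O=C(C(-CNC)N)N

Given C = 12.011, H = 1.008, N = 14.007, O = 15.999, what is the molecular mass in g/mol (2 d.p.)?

117.15

Molecular formula: C4H11N3O.
M = 4×12.011 + 11×1.008 + 3×14.007 + 1×15.999 = 117.15 g/mol.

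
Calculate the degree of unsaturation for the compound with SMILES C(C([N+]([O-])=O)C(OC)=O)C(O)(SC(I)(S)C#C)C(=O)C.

Molecular formula from the SMILES: C10H12INO6S2.
DoU = (2C + 2 + N − H − X)/2 = (2·10 + 2 + 1 − 12 − 1)/2 = 10/2 = 5.
(Structurally: 0 ring(s) + 5 π bond(s) = 5.)

5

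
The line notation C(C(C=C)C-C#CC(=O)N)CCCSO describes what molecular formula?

Heavy atoms from the SMILES: 11 C, 1 N, 2 O, 1 S.
Implicit hydrogens by atom environment:
  6 × C: 2 H each → 12
  3 × C: no H
  2 × C: 1 H each → 2
  1 × N: 2 H
  1 × O: 1 H
  1 × O: no H
  1 × S: no H
  Total hydrogens = 17.
Molecular formula: C11H17NO2S

C11H17NO2S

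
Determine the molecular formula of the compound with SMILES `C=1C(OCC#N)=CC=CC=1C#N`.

Heavy atoms from the SMILES: 9 C, 2 N, 1 O.
Implicit hydrogens by atom environment:
  4 × C (aromatic): 1 H each → 4
  2 × C (aromatic): no H
  2 × C: no H
  2 × N: no H
  1 × C: 2 H
  1 × O: no H
  Total hydrogens = 6.
Molecular formula: C9H6N2O

C9H6N2O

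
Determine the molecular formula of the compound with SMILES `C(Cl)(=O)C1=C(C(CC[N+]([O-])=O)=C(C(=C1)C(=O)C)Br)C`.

C12H11BrClNO4

Heavy atoms from the SMILES: 1 Br, 12 C, 1 Cl, 1 N, 4 O.
Implicit hydrogens by atom environment:
  5 × C (aromatic): no H
  3 × O: no H
  2 × C: 3 H each → 6
  2 × C: 2 H each → 4
  2 × C: no H
  1 × Br: no H
  1 × C (aromatic): 1 H
  1 × Cl: no H
  1 × N (charge +1): no H
  1 × O (charge -1): no H
  Total hydrogens = 11.
Molecular formula: C12H11BrClNO4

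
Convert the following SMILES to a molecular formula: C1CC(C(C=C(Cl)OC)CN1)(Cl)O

Heavy atoms from the SMILES: 8 C, 2 Cl, 1 N, 2 O.
Implicit hydrogens by atom environment:
  3 × C: 2 H each → 6
  2 × C: 1 H each → 2
  2 × C: no H
  2 × Cl: no H
  1 × C: 3 H
  1 × N: 1 H
  1 × O: 1 H
  1 × O: no H
  Total hydrogens = 13.
Molecular formula: C8H13Cl2NO2

C8H13Cl2NO2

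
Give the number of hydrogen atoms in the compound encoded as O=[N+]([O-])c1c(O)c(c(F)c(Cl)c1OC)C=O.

Hydrogens are implicit in SMILES; fill each atom to its normal valence:
  6 × C (aromatic): no H
  3 × O: no H
  1 × C: 3 H
  1 × C: 1 H
  1 × Cl: no H
  1 × F: no H
  1 × N (charge +1): no H
  1 × O: 1 H
  1 × O (charge -1): no H
  Total hydrogens = 5.

5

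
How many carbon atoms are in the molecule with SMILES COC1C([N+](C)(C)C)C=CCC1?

The symbol for carbon appears 10 times in the SMILES.

10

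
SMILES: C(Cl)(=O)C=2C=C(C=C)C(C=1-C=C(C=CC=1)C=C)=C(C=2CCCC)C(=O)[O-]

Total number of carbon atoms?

22

The symbol for carbon appears 22 times in the SMILES. (Cl is a single chlorine, not C + l.)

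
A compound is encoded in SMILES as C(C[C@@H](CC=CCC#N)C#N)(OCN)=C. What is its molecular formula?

C11H15N3O

Heavy atoms from the SMILES: 11 C, 3 N, 1 O.
Implicit hydrogens by atom environment:
  5 × C: 2 H each → 10
  3 × C: 1 H each → 3
  3 × C: no H
  2 × N: no H
  1 × N: 2 H
  1 × O: no H
  Total hydrogens = 15.
Molecular formula: C11H15N3O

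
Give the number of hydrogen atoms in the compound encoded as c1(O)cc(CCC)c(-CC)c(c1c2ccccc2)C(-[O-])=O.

Hydrogens are implicit in SMILES; fill each atom to its normal valence:
  6 × C (aromatic): 1 H each → 6
  6 × C (aromatic): no H
  3 × C: 2 H each → 6
  2 × C: 3 H each → 6
  1 × C: no H
  1 × O: 1 H
  1 × O: no H
  1 × O (charge -1): no H
  Total hydrogens = 19.

19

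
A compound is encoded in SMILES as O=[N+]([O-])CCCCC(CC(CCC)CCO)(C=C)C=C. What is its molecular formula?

C16H29NO3

Heavy atoms from the SMILES: 16 C, 1 N, 3 O.
Implicit hydrogens by atom environment:
  11 × C: 2 H each → 22
  3 × C: 1 H each → 3
  1 × C: 3 H
  1 × C: no H
  1 × N (charge +1): no H
  1 × O: 1 H
  1 × O: no H
  1 × O (charge -1): no H
  Total hydrogens = 29.
Molecular formula: C16H29NO3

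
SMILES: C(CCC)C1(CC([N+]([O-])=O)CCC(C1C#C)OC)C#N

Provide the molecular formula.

C15H22N2O3

Heavy atoms from the SMILES: 15 C, 2 N, 3 O.
Implicit hydrogens by atom environment:
  6 × C: 2 H each → 12
  4 × C: 1 H each → 4
  3 × C: no H
  2 × C: 3 H each → 6
  2 × O: no H
  1 × N: no H
  1 × N (charge +1): no H
  1 × O (charge -1): no H
  Total hydrogens = 22.
Molecular formula: C15H22N2O3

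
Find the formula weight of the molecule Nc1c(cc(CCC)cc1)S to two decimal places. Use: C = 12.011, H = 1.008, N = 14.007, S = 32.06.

Molecular formula: C9H13NS.
M = 9×12.011 + 13×1.008 + 1×14.007 + 1×32.06 = 167.27 g/mol.

167.27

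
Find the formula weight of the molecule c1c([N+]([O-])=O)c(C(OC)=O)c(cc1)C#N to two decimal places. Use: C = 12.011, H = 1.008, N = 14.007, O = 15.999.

Molecular formula: C9H6N2O4.
M = 9×12.011 + 6×1.008 + 2×14.007 + 4×15.999 = 206.16 g/mol.

206.16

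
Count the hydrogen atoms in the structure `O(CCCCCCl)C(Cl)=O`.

10

Hydrogens are implicit in SMILES; fill each atom to its normal valence:
  5 × C: 2 H each → 10
  2 × Cl: no H
  2 × O: no H
  1 × C: no H
  Total hydrogens = 10.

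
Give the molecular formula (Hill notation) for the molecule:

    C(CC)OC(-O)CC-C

C7H16O2

Heavy atoms from the SMILES: 7 C, 2 O.
Implicit hydrogens by atom environment:
  4 × C: 2 H each → 8
  2 × C: 3 H each → 6
  1 × C: 1 H
  1 × O: 1 H
  1 × O: no H
  Total hydrogens = 16.
Molecular formula: C7H16O2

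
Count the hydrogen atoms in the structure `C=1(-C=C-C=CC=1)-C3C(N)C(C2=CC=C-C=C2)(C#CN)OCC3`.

20

Hydrogens are implicit in SMILES; fill each atom to its normal valence:
  10 × C (aromatic): 1 H each → 10
  3 × C: no H
  2 × C: 2 H each → 4
  2 × C: 1 H each → 2
  2 × C (aromatic): no H
  2 × N: 2 H each → 4
  1 × O: no H
  Total hydrogens = 20.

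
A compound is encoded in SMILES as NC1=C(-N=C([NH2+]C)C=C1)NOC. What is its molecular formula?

Heavy atoms from the SMILES: 7 C, 4 N, 1 O.
Implicit hydrogens by atom environment:
  3 × C (aromatic): no H
  2 × C: 3 H each → 6
  2 × C (aromatic): 1 H each → 2
  1 × N: 2 H
  1 × N (charge +1): 2 H
  1 × N: 1 H
  1 × N (aromatic): no H
  1 × O: no H
  Total hydrogens = 13.
Net charge +1.
Molecular formula: C7H13N4O+

C7H13N4O+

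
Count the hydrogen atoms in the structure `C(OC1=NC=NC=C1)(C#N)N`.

Hydrogens are implicit in SMILES; fill each atom to its normal valence:
  3 × C (aromatic): 1 H each → 3
  2 × N (aromatic): no H
  1 × C: 1 H
  1 × C (aromatic): no H
  1 × C: no H
  1 × N: 2 H
  1 × N: no H
  1 × O: no H
  Total hydrogens = 6.

6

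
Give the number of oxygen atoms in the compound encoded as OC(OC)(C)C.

2

The symbol for oxygen appears 2 times in the SMILES.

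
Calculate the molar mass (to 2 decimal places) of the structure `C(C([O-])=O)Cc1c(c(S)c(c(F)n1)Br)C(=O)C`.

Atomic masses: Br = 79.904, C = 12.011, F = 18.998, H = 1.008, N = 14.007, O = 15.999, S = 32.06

Molecular formula: C10H8BrFNO3S-.
M = 1×79.904 + 10×12.011 + 1×18.998 + 8×1.008 + 1×14.007 + 3×15.999 + 1×32.06 = 321.14 g/mol.

321.14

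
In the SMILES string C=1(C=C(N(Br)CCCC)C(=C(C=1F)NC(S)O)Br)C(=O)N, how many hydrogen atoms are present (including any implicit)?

16

Hydrogens are implicit in SMILES; fill each atom to its normal valence:
  5 × C (aromatic): no H
  3 × C: 2 H each → 6
  2 × Br: no H
  1 × C: 3 H
  1 × C (aromatic): 1 H
  1 × C: 1 H
  1 × C: no H
  1 × F: no H
  1 × N: 2 H
  1 × N: 1 H
  1 × N: no H
  1 × O: 1 H
  1 × O: no H
  1 × S: 1 H
  Total hydrogens = 16.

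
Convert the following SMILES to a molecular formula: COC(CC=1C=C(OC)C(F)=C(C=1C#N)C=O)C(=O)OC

C14H14FNO5

Heavy atoms from the SMILES: 14 C, 1 F, 1 N, 5 O.
Implicit hydrogens by atom environment:
  5 × C (aromatic): no H
  5 × O: no H
  3 × C: 3 H each → 9
  2 × C: 1 H each → 2
  2 × C: no H
  1 × C: 2 H
  1 × C (aromatic): 1 H
  1 × F: no H
  1 × N: no H
  Total hydrogens = 14.
Molecular formula: C14H14FNO5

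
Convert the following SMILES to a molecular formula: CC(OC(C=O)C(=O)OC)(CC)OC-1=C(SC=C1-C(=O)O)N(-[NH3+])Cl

C13H18ClN2O7S+

Heavy atoms from the SMILES: 13 C, 1 Cl, 2 N, 7 O, 1 S.
Implicit hydrogens by atom environment:
  6 × O: no H
  3 × C: 3 H each → 9
  3 × C (aromatic): no H
  3 × C: no H
  2 × C: 1 H each → 2
  1 × C: 2 H
  1 × C (aromatic): 1 H
  1 × Cl: no H
  1 × N (charge +1): 3 H
  1 × N: no H
  1 × O: 1 H
  1 × S (aromatic): no H
  Total hydrogens = 18.
Net charge +1.
Molecular formula: C13H18ClN2O7S+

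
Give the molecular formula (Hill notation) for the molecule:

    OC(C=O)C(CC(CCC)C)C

C10H20O2

Heavy atoms from the SMILES: 10 C, 2 O.
Implicit hydrogens by atom environment:
  4 × C: 1 H each → 4
  3 × C: 3 H each → 9
  3 × C: 2 H each → 6
  1 × O: 1 H
  1 × O: no H
  Total hydrogens = 20.
Molecular formula: C10H20O2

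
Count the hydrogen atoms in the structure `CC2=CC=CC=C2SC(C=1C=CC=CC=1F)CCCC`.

Hydrogens are implicit in SMILES; fill each atom to its normal valence:
  8 × C (aromatic): 1 H each → 8
  4 × C (aromatic): no H
  3 × C: 2 H each → 6
  2 × C: 3 H each → 6
  1 × C: 1 H
  1 × F: no H
  1 × S: no H
  Total hydrogens = 21.

21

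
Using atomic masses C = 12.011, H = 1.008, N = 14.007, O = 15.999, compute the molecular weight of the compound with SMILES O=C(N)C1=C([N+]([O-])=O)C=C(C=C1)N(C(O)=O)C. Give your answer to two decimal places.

Molecular formula: C9H9N3O5.
M = 9×12.011 + 9×1.008 + 3×14.007 + 5×15.999 = 239.19 g/mol.

239.19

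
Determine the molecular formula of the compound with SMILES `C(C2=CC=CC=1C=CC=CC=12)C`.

Heavy atoms from the SMILES: 12 C.
Implicit hydrogens by atom environment:
  7 × C (aromatic): 1 H each → 7
  3 × C (aromatic): no H
  1 × C: 3 H
  1 × C: 2 H
  Total hydrogens = 12.
Molecular formula: C12H12

C12H12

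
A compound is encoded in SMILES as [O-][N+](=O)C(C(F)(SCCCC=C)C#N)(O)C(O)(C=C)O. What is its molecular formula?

Heavy atoms from the SMILES: 11 C, 1 F, 2 N, 5 O, 1 S.
Implicit hydrogens by atom environment:
  5 × C: 2 H each → 10
  4 × C: no H
  3 × O: 1 H each → 3
  2 × C: 1 H each → 2
  1 × F: no H
  1 × N (charge +1): no H
  1 × N: no H
  1 × O: no H
  1 × O (charge -1): no H
  1 × S: no H
  Total hydrogens = 15.
Molecular formula: C11H15FN2O5S

C11H15FN2O5S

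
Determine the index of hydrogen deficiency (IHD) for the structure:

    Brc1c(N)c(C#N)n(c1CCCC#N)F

7

Molecular formula from the SMILES: C9H8BrFN4.
DoU = (2C + 2 + N − H − X)/2 = (2·9 + 2 + 4 − 8 − 2)/2 = 14/2 = 7.
(Structurally: 1 ring(s) + 6 π bond(s) = 7.)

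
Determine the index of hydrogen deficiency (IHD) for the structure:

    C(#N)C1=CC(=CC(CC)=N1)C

6

Molecular formula from the SMILES: C9H10N2.
DoU = (2C + 2 + N − H − X)/2 = (2·9 + 2 + 2 − 10 − 0)/2 = 12/2 = 6.
(Structurally: 1 ring(s) + 5 π bond(s) = 6.)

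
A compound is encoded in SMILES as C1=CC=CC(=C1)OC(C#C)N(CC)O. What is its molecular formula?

Heavy atoms from the SMILES: 11 C, 1 N, 2 O.
Implicit hydrogens by atom environment:
  5 × C (aromatic): 1 H each → 5
  2 × C: 1 H each → 2
  1 × C: 3 H
  1 × C: 2 H
  1 × C (aromatic): no H
  1 × C: no H
  1 × N: no H
  1 × O: 1 H
  1 × O: no H
  Total hydrogens = 13.
Molecular formula: C11H13NO2

C11H13NO2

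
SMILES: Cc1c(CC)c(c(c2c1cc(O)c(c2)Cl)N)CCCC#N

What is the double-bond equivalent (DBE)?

9

Molecular formula from the SMILES: C17H19ClN2O.
DoU = (2C + 2 + N − H − X)/2 = (2·17 + 2 + 2 − 19 − 1)/2 = 18/2 = 9.
(Structurally: 2 ring(s) + 7 π bond(s) = 9.)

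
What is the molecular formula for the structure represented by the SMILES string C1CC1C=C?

C5H8

Heavy atoms from the SMILES: 5 C.
Implicit hydrogens by atom environment:
  3 × C: 2 H each → 6
  2 × C: 1 H each → 2
  Total hydrogens = 8.
Molecular formula: C5H8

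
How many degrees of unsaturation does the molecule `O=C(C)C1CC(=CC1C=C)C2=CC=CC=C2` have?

8

Molecular formula from the SMILES: C15H16O.
DoU = (2C + 2 + N − H − X)/2 = (2·15 + 2 + 0 − 16 − 0)/2 = 16/2 = 8.
(Structurally: 2 ring(s) + 6 π bond(s) = 8.)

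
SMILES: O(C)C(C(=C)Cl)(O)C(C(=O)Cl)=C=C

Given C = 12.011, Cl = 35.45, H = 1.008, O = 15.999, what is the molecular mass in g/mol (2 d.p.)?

Molecular formula: C8H8Cl2O3.
M = 8×12.011 + 2×35.45 + 8×1.008 + 3×15.999 = 223.05 g/mol.

223.05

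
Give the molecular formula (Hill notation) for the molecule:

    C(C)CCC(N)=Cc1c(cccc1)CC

Heavy atoms from the SMILES: 14 C, 1 N.
Implicit hydrogens by atom environment:
  4 × C: 2 H each → 8
  4 × C (aromatic): 1 H each → 4
  2 × C: 3 H each → 6
  2 × C (aromatic): no H
  1 × C: 1 H
  1 × C: no H
  1 × N: 2 H
  Total hydrogens = 21.
Molecular formula: C14H21N

C14H21N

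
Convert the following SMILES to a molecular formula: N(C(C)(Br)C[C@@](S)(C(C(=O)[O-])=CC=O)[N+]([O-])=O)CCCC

Heavy atoms from the SMILES: 1 Br, 12 C, 2 N, 5 O, 1 S.
Implicit hydrogens by atom environment:
  4 × C: 2 H each → 8
  4 × C: no H
  3 × O: no H
  2 × C: 3 H each → 6
  2 × C: 1 H each → 2
  2 × O (charge -1): no H
  1 × Br: no H
  1 × N: 1 H
  1 × N (charge +1): no H
  1 × S: 1 H
  Total hydrogens = 18.
Net charge -1.
Molecular formula: C12H18BrN2O5S-

C12H18BrN2O5S-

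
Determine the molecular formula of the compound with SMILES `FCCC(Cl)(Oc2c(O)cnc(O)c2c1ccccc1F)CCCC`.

Heavy atoms from the SMILES: 18 C, 1 Cl, 2 F, 1 N, 3 O.
Implicit hydrogens by atom environment:
  6 × C (aromatic): no H
  5 × C: 2 H each → 10
  5 × C (aromatic): 1 H each → 5
  2 × F: no H
  2 × O: 1 H each → 2
  1 × C: 3 H
  1 × C: no H
  1 × Cl: no H
  1 × N (aromatic): no H
  1 × O: no H
  Total hydrogens = 20.
Molecular formula: C18H20ClF2NO3

C18H20ClF2NO3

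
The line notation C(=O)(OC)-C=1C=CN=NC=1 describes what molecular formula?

C6H6N2O2

Heavy atoms from the SMILES: 6 C, 2 N, 2 O.
Implicit hydrogens by atom environment:
  3 × C (aromatic): 1 H each → 3
  2 × N (aromatic): no H
  2 × O: no H
  1 × C: 3 H
  1 × C (aromatic): no H
  1 × C: no H
  Total hydrogens = 6.
Molecular formula: C6H6N2O2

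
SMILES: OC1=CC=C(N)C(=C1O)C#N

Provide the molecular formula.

C7H6N2O2

Heavy atoms from the SMILES: 7 C, 2 N, 2 O.
Implicit hydrogens by atom environment:
  4 × C (aromatic): no H
  2 × C (aromatic): 1 H each → 2
  2 × O: 1 H each → 2
  1 × C: no H
  1 × N: 2 H
  1 × N: no H
  Total hydrogens = 6.
Molecular formula: C7H6N2O2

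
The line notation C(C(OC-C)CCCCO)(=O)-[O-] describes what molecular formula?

Heavy atoms from the SMILES: 8 C, 4 O.
Implicit hydrogens by atom environment:
  5 × C: 2 H each → 10
  2 × O: no H
  1 × C: 3 H
  1 × C: 1 H
  1 × C: no H
  1 × O: 1 H
  1 × O (charge -1): no H
  Total hydrogens = 15.
Net charge -1.
Molecular formula: C8H15O4-

C8H15O4-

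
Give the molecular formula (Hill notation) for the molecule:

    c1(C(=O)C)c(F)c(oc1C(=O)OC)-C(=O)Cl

C9H6ClFO5

Heavy atoms from the SMILES: 9 C, 1 Cl, 1 F, 5 O.
Implicit hydrogens by atom environment:
  4 × C (aromatic): no H
  4 × O: no H
  3 × C: no H
  2 × C: 3 H each → 6
  1 × Cl: no H
  1 × F: no H
  1 × O (aromatic): no H
  Total hydrogens = 6.
Molecular formula: C9H6ClFO5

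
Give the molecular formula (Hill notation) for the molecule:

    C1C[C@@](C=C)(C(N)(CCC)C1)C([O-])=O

C11H18NO2-

Heavy atoms from the SMILES: 11 C, 1 N, 2 O.
Implicit hydrogens by atom environment:
  6 × C: 2 H each → 12
  3 × C: no H
  1 × C: 3 H
  1 × C: 1 H
  1 × N: 2 H
  1 × O: no H
  1 × O (charge -1): no H
  Total hydrogens = 18.
Net charge -1.
Molecular formula: C11H18NO2-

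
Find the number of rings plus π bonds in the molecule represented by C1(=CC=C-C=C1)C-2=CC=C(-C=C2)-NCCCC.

Molecular formula from the SMILES: C16H19N.
DoU = (2C + 2 + N − H − X)/2 = (2·16 + 2 + 1 − 19 − 0)/2 = 16/2 = 8.
(Structurally: 2 ring(s) + 6 π bond(s) = 8.)

8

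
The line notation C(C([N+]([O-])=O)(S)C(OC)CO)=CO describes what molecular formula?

C6H11NO5S

Heavy atoms from the SMILES: 6 C, 1 N, 5 O, 1 S.
Implicit hydrogens by atom environment:
  3 × C: 1 H each → 3
  2 × O: 1 H each → 2
  2 × O: no H
  1 × C: 3 H
  1 × C: 2 H
  1 × C: no H
  1 × N (charge +1): no H
  1 × O (charge -1): no H
  1 × S: 1 H
  Total hydrogens = 11.
Molecular formula: C6H11NO5S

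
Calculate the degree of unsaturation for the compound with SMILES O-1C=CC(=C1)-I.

Molecular formula from the SMILES: C4H3IO.
DoU = (2C + 2 + N − H − X)/2 = (2·4 + 2 + 0 − 3 − 1)/2 = 6/2 = 3.
(Structurally: 1 ring(s) + 2 π bond(s) = 3.)

3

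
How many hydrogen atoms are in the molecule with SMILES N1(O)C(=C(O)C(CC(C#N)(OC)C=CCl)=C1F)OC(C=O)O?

12

Hydrogens are implicit in SMILES; fill each atom to its normal valence:
  4 × C: 1 H each → 4
  4 × C (aromatic): no H
  3 × O: 1 H each → 3
  3 × O: no H
  2 × C: no H
  1 × C: 3 H
  1 × C: 2 H
  1 × Cl: no H
  1 × F: no H
  1 × N (aromatic): no H
  1 × N: no H
  Total hydrogens = 12.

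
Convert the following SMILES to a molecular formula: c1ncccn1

Heavy atoms from the SMILES: 4 C, 2 N.
Implicit hydrogens by atom environment:
  4 × C (aromatic): 1 H each → 4
  2 × N (aromatic): no H
  Total hydrogens = 4.
Molecular formula: C4H4N2

C4H4N2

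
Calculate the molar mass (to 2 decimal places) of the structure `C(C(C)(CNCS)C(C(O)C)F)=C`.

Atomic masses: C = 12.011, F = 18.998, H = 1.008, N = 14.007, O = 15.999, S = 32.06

207.31

Molecular formula: C9H18FNOS.
M = 9×12.011 + 1×18.998 + 18×1.008 + 1×14.007 + 1×15.999 + 1×32.06 = 207.31 g/mol.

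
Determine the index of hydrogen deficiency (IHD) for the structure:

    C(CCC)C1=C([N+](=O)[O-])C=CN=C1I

5

Molecular formula from the SMILES: C9H11IN2O2.
DoU = (2C + 2 + N − H − X)/2 = (2·9 + 2 + 2 − 11 − 1)/2 = 10/2 = 5.
(Structurally: 1 ring(s) + 4 π bond(s) = 5.)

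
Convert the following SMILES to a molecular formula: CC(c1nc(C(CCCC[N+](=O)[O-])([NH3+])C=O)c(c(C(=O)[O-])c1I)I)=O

C14H15I2N3O6

Heavy atoms from the SMILES: 14 C, 2 I, 3 N, 6 O.
Implicit hydrogens by atom environment:
  5 × C (aromatic): no H
  4 × C: 2 H each → 8
  4 × O: no H
  3 × C: no H
  2 × I: no H
  2 × O (charge -1): no H
  1 × C: 3 H
  1 × C: 1 H
  1 × N (charge +1): 3 H
  1 × N (aromatic): no H
  1 × N (charge +1): no H
  Total hydrogens = 15.
Molecular formula: C14H15I2N3O6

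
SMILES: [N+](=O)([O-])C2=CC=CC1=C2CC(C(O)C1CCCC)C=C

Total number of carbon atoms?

16

The symbol for carbon appears 16 times in the SMILES.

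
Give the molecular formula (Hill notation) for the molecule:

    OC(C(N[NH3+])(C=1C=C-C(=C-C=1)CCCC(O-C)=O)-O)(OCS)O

C14H23N2O6S+

Heavy atoms from the SMILES: 14 C, 2 N, 6 O, 1 S.
Implicit hydrogens by atom environment:
  4 × C: 2 H each → 8
  4 × C (aromatic): 1 H each → 4
  3 × C: no H
  3 × O: 1 H each → 3
  3 × O: no H
  2 × C (aromatic): no H
  1 × C: 3 H
  1 × N (charge +1): 3 H
  1 × N: 1 H
  1 × S: 1 H
  Total hydrogens = 23.
Net charge +1.
Molecular formula: C14H23N2O6S+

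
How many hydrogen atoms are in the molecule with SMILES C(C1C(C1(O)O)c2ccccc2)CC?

16

Hydrogens are implicit in SMILES; fill each atom to its normal valence:
  5 × C (aromatic): 1 H each → 5
  2 × C: 2 H each → 4
  2 × C: 1 H each → 2
  2 × O: 1 H each → 2
  1 × C: 3 H
  1 × C: no H
  1 × C (aromatic): no H
  Total hydrogens = 16.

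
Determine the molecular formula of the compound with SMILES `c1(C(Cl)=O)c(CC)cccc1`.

C9H9ClO

Heavy atoms from the SMILES: 9 C, 1 Cl, 1 O.
Implicit hydrogens by atom environment:
  4 × C (aromatic): 1 H each → 4
  2 × C (aromatic): no H
  1 × C: 3 H
  1 × C: 2 H
  1 × C: no H
  1 × Cl: no H
  1 × O: no H
  Total hydrogens = 9.
Molecular formula: C9H9ClO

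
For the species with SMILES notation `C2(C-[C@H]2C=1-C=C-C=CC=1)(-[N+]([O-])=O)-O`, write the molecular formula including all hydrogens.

C9H9NO3

Heavy atoms from the SMILES: 9 C, 1 N, 3 O.
Implicit hydrogens by atom environment:
  5 × C (aromatic): 1 H each → 5
  1 × C: 2 H
  1 × C: 1 H
  1 × C: no H
  1 × C (aromatic): no H
  1 × N (charge +1): no H
  1 × O: 1 H
  1 × O: no H
  1 × O (charge -1): no H
  Total hydrogens = 9.
Molecular formula: C9H9NO3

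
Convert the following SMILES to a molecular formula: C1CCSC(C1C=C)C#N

C8H11NS

Heavy atoms from the SMILES: 8 C, 1 N, 1 S.
Implicit hydrogens by atom environment:
  4 × C: 2 H each → 8
  3 × C: 1 H each → 3
  1 × C: no H
  1 × N: no H
  1 × S: no H
  Total hydrogens = 11.
Molecular formula: C8H11NS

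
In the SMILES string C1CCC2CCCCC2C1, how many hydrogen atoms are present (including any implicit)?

Hydrogens are implicit in SMILES; fill each atom to its normal valence:
  8 × C: 2 H each → 16
  2 × C: 1 H each → 2
  Total hydrogens = 18.

18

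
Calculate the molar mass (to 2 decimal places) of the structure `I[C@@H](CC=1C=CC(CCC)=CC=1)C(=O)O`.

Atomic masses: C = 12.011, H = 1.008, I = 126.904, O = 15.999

Molecular formula: C12H15IO2.
M = 12×12.011 + 15×1.008 + 1×126.904 + 2×15.999 = 318.15 g/mol.

318.15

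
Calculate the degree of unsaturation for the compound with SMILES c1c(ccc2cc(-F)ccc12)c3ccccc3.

11

Molecular formula from the SMILES: C16H11F.
DoU = (2C + 2 + N − H − X)/2 = (2·16 + 2 + 0 − 11 − 1)/2 = 22/2 = 11.
(Structurally: 3 ring(s) + 8 π bond(s) = 11.)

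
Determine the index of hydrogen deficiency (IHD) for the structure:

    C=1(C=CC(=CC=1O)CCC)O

4

Molecular formula from the SMILES: C9H12O2.
DoU = (2C + 2 + N − H − X)/2 = (2·9 + 2 + 0 − 12 − 0)/2 = 8/2 = 4.
(Structurally: 1 ring(s) + 3 π bond(s) = 4.)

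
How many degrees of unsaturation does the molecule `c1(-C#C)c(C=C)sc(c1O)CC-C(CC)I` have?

Molecular formula from the SMILES: C13H15IOS.
DoU = (2C + 2 + N − H − X)/2 = (2·13 + 2 + 0 − 15 − 1)/2 = 12/2 = 6.
(Structurally: 1 ring(s) + 5 π bond(s) = 6.)

6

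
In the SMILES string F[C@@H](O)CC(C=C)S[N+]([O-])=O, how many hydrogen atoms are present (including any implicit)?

8

Hydrogens are implicit in SMILES; fill each atom to its normal valence:
  3 × C: 1 H each → 3
  2 × C: 2 H each → 4
  1 × F: no H
  1 × N (charge +1): no H
  1 × O: 1 H
  1 × O: no H
  1 × O (charge -1): no H
  1 × S: no H
  Total hydrogens = 8.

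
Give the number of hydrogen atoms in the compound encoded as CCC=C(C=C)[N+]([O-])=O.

Hydrogens are implicit in SMILES; fill each atom to its normal valence:
  2 × C: 2 H each → 4
  2 × C: 1 H each → 2
  1 × C: 3 H
  1 × C: no H
  1 × N (charge +1): no H
  1 × O: no H
  1 × O (charge -1): no H
  Total hydrogens = 9.

9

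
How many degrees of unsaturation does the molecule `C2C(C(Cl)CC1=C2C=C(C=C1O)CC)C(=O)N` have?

6

Molecular formula from the SMILES: C13H16ClNO2.
DoU = (2C + 2 + N − H − X)/2 = (2·13 + 2 + 1 − 16 − 1)/2 = 12/2 = 6.
(Structurally: 2 ring(s) + 4 π bond(s) = 6.)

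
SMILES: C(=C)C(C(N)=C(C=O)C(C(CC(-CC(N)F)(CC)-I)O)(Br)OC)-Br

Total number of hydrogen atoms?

24

Hydrogens are implicit in SMILES; fill each atom to its normal valence:
  5 × C: 1 H each → 5
  4 × C: 2 H each → 8
  4 × C: no H
  2 × Br: no H
  2 × C: 3 H each → 6
  2 × N: 2 H each → 4
  2 × O: no H
  1 × F: no H
  1 × I: no H
  1 × O: 1 H
  Total hydrogens = 24.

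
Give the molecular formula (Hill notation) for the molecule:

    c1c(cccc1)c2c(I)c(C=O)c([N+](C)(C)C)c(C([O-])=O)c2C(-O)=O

C18H16INO5

Heavy atoms from the SMILES: 18 C, 1 I, 1 N, 5 O.
Implicit hydrogens by atom environment:
  7 × C (aromatic): no H
  5 × C (aromatic): 1 H each → 5
  3 × C: 3 H each → 9
  3 × O: no H
  2 × C: no H
  1 × C: 1 H
  1 × I: no H
  1 × N (charge +1): no H
  1 × O: 1 H
  1 × O (charge -1): no H
  Total hydrogens = 16.
Molecular formula: C18H16INO5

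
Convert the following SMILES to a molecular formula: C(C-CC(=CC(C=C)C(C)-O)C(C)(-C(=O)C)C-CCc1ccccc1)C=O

Heavy atoms from the SMILES: 24 C, 3 O.
Implicit hydrogens by atom environment:
  7 × C: 2 H each → 14
  5 × C: 1 H each → 5
  5 × C (aromatic): 1 H each → 5
  3 × C: 3 H each → 9
  3 × C: no H
  2 × O: no H
  1 × C (aromatic): no H
  1 × O: 1 H
  Total hydrogens = 34.
Molecular formula: C24H34O3

C24H34O3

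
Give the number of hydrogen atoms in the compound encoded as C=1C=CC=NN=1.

Hydrogens are implicit in SMILES; fill each atom to its normal valence:
  4 × C (aromatic): 1 H each → 4
  2 × N (aromatic): no H
  Total hydrogens = 4.

4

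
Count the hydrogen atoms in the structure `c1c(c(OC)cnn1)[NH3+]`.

8

Hydrogens are implicit in SMILES; fill each atom to its normal valence:
  2 × C (aromatic): 1 H each → 2
  2 × C (aromatic): no H
  2 × N (aromatic): no H
  1 × C: 3 H
  1 × N (charge +1): 3 H
  1 × O: no H
  Total hydrogens = 8.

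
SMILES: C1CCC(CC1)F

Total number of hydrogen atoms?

Hydrogens are implicit in SMILES; fill each atom to its normal valence:
  5 × C: 2 H each → 10
  1 × C: 1 H
  1 × F: no H
  Total hydrogens = 11.

11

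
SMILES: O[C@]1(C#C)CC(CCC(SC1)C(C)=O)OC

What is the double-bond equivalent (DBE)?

4

Molecular formula from the SMILES: C12H18O3S.
DoU = (2C + 2 + N − H − X)/2 = (2·12 + 2 + 0 − 18 − 0)/2 = 8/2 = 4.
(Structurally: 1 ring(s) + 3 π bond(s) = 4.)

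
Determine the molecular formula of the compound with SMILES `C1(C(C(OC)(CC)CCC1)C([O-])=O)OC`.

C11H19O4-

Heavy atoms from the SMILES: 11 C, 4 O.
Implicit hydrogens by atom environment:
  4 × C: 2 H each → 8
  3 × C: 3 H each → 9
  3 × O: no H
  2 × C: 1 H each → 2
  2 × C: no H
  1 × O (charge -1): no H
  Total hydrogens = 19.
Net charge -1.
Molecular formula: C11H19O4-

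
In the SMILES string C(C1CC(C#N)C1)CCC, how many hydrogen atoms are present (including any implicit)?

Hydrogens are implicit in SMILES; fill each atom to its normal valence:
  5 × C: 2 H each → 10
  2 × C: 1 H each → 2
  1 × C: 3 H
  1 × C: no H
  1 × N: no H
  Total hydrogens = 15.

15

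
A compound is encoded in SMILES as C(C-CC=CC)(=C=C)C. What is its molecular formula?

C9H14

Heavy atoms from the SMILES: 9 C.
Implicit hydrogens by atom environment:
  3 × C: 2 H each → 6
  2 × C: 3 H each → 6
  2 × C: 1 H each → 2
  2 × C: no H
  Total hydrogens = 14.
Molecular formula: C9H14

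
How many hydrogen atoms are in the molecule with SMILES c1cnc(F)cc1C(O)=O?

4

Hydrogens are implicit in SMILES; fill each atom to its normal valence:
  3 × C (aromatic): 1 H each → 3
  2 × C (aromatic): no H
  1 × C: no H
  1 × F: no H
  1 × N (aromatic): no H
  1 × O: 1 H
  1 × O: no H
  Total hydrogens = 4.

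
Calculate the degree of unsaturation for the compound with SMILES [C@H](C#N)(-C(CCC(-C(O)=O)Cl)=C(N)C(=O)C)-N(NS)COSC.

5

Molecular formula from the SMILES: C12H19ClN4O4S2.
DoU = (2C + 2 + N − H − X)/2 = (2·12 + 2 + 4 − 19 − 1)/2 = 10/2 = 5.
(Structurally: 0 ring(s) + 5 π bond(s) = 5.)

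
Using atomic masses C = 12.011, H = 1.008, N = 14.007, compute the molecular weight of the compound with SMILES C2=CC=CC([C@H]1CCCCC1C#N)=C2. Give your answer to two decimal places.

Molecular formula: C13H15N.
M = 13×12.011 + 15×1.008 + 1×14.007 = 185.27 g/mol.

185.27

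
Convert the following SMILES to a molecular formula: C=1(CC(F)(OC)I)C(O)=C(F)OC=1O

Heavy atoms from the SMILES: 7 C, 2 F, 1 I, 4 O.
Implicit hydrogens by atom environment:
  4 × C (aromatic): no H
  2 × F: no H
  2 × O: 1 H each → 2
  1 × C: 3 H
  1 × C: 2 H
  1 × C: no H
  1 × I: no H
  1 × O (aromatic): no H
  1 × O: no H
  Total hydrogens = 7.
Molecular formula: C7H7F2IO4

C7H7F2IO4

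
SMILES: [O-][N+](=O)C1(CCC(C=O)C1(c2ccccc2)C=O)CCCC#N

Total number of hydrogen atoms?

Hydrogens are implicit in SMILES; fill each atom to its normal valence:
  5 × C: 2 H each → 10
  5 × C (aromatic): 1 H each → 5
  3 × C: 1 H each → 3
  3 × C: no H
  3 × O: no H
  1 × C (aromatic): no H
  1 × N (charge +1): no H
  1 × N: no H
  1 × O (charge -1): no H
  Total hydrogens = 18.

18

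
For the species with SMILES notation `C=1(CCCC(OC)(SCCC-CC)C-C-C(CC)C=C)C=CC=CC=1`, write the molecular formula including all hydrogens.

Heavy atoms from the SMILES: 23 C, 1 O, 1 S.
Implicit hydrogens by atom environment:
  11 × C: 2 H each → 22
  5 × C (aromatic): 1 H each → 5
  3 × C: 3 H each → 9
  2 × C: 1 H each → 2
  1 × C: no H
  1 × C (aromatic): no H
  1 × O: no H
  1 × S: no H
  Total hydrogens = 38.
Molecular formula: C23H38OS

C23H38OS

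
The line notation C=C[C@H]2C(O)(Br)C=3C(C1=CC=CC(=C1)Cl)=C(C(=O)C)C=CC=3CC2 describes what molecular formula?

C20H18BrClO2

Heavy atoms from the SMILES: 1 Br, 20 C, 1 Cl, 2 O.
Implicit hydrogens by atom environment:
  6 × C (aromatic): 1 H each → 6
  6 × C (aromatic): no H
  3 × C: 2 H each → 6
  2 × C: 1 H each → 2
  2 × C: no H
  1 × Br: no H
  1 × C: 3 H
  1 × Cl: no H
  1 × O: 1 H
  1 × O: no H
  Total hydrogens = 18.
Molecular formula: C20H18BrClO2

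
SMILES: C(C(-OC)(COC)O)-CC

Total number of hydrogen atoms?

16

Hydrogens are implicit in SMILES; fill each atom to its normal valence:
  3 × C: 3 H each → 9
  3 × C: 2 H each → 6
  2 × O: no H
  1 × C: no H
  1 × O: 1 H
  Total hydrogens = 16.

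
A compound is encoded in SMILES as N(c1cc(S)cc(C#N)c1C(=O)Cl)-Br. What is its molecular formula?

C8H4BrClN2OS

Heavy atoms from the SMILES: 1 Br, 8 C, 1 Cl, 2 N, 1 O, 1 S.
Implicit hydrogens by atom environment:
  4 × C (aromatic): no H
  2 × C (aromatic): 1 H each → 2
  2 × C: no H
  1 × Br: no H
  1 × Cl: no H
  1 × N: 1 H
  1 × N: no H
  1 × O: no H
  1 × S: 1 H
  Total hydrogens = 4.
Molecular formula: C8H4BrClN2OS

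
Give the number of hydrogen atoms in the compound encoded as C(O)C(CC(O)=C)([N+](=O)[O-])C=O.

9

Hydrogens are implicit in SMILES; fill each atom to its normal valence:
  3 × C: 2 H each → 6
  2 × C: no H
  2 × O: 1 H each → 2
  2 × O: no H
  1 × C: 1 H
  1 × N (charge +1): no H
  1 × O (charge -1): no H
  Total hydrogens = 9.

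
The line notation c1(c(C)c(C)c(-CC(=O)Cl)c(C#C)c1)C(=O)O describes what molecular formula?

Heavy atoms from the SMILES: 13 C, 1 Cl, 3 O.
Implicit hydrogens by atom environment:
  5 × C (aromatic): no H
  3 × C: no H
  2 × C: 3 H each → 6
  2 × O: no H
  1 × C: 2 H
  1 × C (aromatic): 1 H
  1 × C: 1 H
  1 × Cl: no H
  1 × O: 1 H
  Total hydrogens = 11.
Molecular formula: C13H11ClO3

C13H11ClO3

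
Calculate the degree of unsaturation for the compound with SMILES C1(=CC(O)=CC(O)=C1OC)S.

4

Molecular formula from the SMILES: C7H8O3S.
DoU = (2C + 2 + N − H − X)/2 = (2·7 + 2 + 0 − 8 − 0)/2 = 8/2 = 4.
(Structurally: 1 ring(s) + 3 π bond(s) = 4.)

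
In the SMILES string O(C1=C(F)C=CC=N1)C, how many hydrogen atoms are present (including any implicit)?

Hydrogens are implicit in SMILES; fill each atom to its normal valence:
  3 × C (aromatic): 1 H each → 3
  2 × C (aromatic): no H
  1 × C: 3 H
  1 × F: no H
  1 × N (aromatic): no H
  1 × O: no H
  Total hydrogens = 6.

6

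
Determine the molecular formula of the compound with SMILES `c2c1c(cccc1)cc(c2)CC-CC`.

C14H16

Heavy atoms from the SMILES: 14 C.
Implicit hydrogens by atom environment:
  7 × C (aromatic): 1 H each → 7
  3 × C: 2 H each → 6
  3 × C (aromatic): no H
  1 × C: 3 H
  Total hydrogens = 16.
Molecular formula: C14H16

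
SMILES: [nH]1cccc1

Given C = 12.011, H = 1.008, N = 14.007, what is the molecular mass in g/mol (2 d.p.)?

67.09

Molecular formula: C4H5N.
M = 4×12.011 + 5×1.008 + 1×14.007 = 67.09 g/mol.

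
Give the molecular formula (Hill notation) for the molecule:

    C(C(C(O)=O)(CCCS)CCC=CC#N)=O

C11H15NO3S

Heavy atoms from the SMILES: 11 C, 1 N, 3 O, 1 S.
Implicit hydrogens by atom environment:
  5 × C: 2 H each → 10
  3 × C: 1 H each → 3
  3 × C: no H
  2 × O: no H
  1 × N: no H
  1 × O: 1 H
  1 × S: 1 H
  Total hydrogens = 15.
Molecular formula: C11H15NO3S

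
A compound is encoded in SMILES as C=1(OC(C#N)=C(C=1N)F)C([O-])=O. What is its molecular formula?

C6H2FN2O3-

Heavy atoms from the SMILES: 6 C, 1 F, 2 N, 3 O.
Implicit hydrogens by atom environment:
  4 × C (aromatic): no H
  2 × C: no H
  1 × F: no H
  1 × N: 2 H
  1 × N: no H
  1 × O (aromatic): no H
  1 × O: no H
  1 × O (charge -1): no H
  Total hydrogens = 2.
Net charge -1.
Molecular formula: C6H2FN2O3-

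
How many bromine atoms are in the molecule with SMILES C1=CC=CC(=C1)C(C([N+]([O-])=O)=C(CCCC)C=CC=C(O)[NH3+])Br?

The symbol for bromine appears 1 time in the SMILES.

1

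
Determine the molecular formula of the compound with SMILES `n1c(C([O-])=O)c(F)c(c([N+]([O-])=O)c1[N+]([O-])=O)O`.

C6HFN3O7-

Heavy atoms from the SMILES: 6 C, 1 F, 3 N, 7 O.
Implicit hydrogens by atom environment:
  5 × C (aromatic): no H
  3 × O: no H
  3 × O (charge -1): no H
  2 × N (charge +1): no H
  1 × C: no H
  1 × F: no H
  1 × N (aromatic): no H
  1 × O: 1 H
  Total hydrogens = 1.
Net charge -1.
Molecular formula: C6HFN3O7-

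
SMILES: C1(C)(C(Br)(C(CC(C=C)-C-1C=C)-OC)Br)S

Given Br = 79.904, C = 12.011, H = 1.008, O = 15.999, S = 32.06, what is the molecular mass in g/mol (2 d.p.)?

370.14

Molecular formula: C12H18Br2OS.
M = 2×79.904 + 12×12.011 + 18×1.008 + 1×15.999 + 1×32.06 = 370.14 g/mol.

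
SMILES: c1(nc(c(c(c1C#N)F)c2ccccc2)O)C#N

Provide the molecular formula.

Heavy atoms from the SMILES: 13 C, 1 F, 3 N, 1 O.
Implicit hydrogens by atom environment:
  6 × C (aromatic): no H
  5 × C (aromatic): 1 H each → 5
  2 × C: no H
  2 × N: no H
  1 × F: no H
  1 × N (aromatic): no H
  1 × O: 1 H
  Total hydrogens = 6.
Molecular formula: C13H6FN3O

C13H6FN3O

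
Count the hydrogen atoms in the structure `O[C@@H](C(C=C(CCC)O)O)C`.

16

Hydrogens are implicit in SMILES; fill each atom to its normal valence:
  3 × C: 1 H each → 3
  3 × O: 1 H each → 3
  2 × C: 3 H each → 6
  2 × C: 2 H each → 4
  1 × C: no H
  Total hydrogens = 16.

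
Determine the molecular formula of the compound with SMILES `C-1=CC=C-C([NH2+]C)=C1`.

C7H10N+

Heavy atoms from the SMILES: 7 C, 1 N.
Implicit hydrogens by atom environment:
  5 × C (aromatic): 1 H each → 5
  1 × C: 3 H
  1 × C (aromatic): no H
  1 × N (charge +1): 2 H
  Total hydrogens = 10.
Net charge +1.
Molecular formula: C7H10N+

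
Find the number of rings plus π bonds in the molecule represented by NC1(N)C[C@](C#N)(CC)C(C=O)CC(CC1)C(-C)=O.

5

Molecular formula from the SMILES: C14H23N3O2.
DoU = (2C + 2 + N − H − X)/2 = (2·14 + 2 + 3 − 23 − 0)/2 = 10/2 = 5.
(Structurally: 1 ring(s) + 4 π bond(s) = 5.)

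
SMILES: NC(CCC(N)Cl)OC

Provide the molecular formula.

C5H13ClN2O

Heavy atoms from the SMILES: 5 C, 1 Cl, 2 N, 1 O.
Implicit hydrogens by atom environment:
  2 × C: 2 H each → 4
  2 × C: 1 H each → 2
  2 × N: 2 H each → 4
  1 × C: 3 H
  1 × Cl: no H
  1 × O: no H
  Total hydrogens = 13.
Molecular formula: C5H13ClN2O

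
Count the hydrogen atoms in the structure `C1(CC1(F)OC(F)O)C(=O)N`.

Hydrogens are implicit in SMILES; fill each atom to its normal valence:
  2 × C: 1 H each → 2
  2 × C: no H
  2 × F: no H
  2 × O: no H
  1 × C: 2 H
  1 × N: 2 H
  1 × O: 1 H
  Total hydrogens = 7.

7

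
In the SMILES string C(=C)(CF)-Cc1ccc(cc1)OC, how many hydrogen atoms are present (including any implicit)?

13

Hydrogens are implicit in SMILES; fill each atom to its normal valence:
  4 × C (aromatic): 1 H each → 4
  3 × C: 2 H each → 6
  2 × C (aromatic): no H
  1 × C: 3 H
  1 × C: no H
  1 × F: no H
  1 × O: no H
  Total hydrogens = 13.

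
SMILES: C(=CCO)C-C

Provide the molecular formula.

C5H10O

Heavy atoms from the SMILES: 5 C, 1 O.
Implicit hydrogens by atom environment:
  2 × C: 2 H each → 4
  2 × C: 1 H each → 2
  1 × C: 3 H
  1 × O: 1 H
  Total hydrogens = 10.
Molecular formula: C5H10O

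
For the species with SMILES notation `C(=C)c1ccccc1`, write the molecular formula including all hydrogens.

C8H8

Heavy atoms from the SMILES: 8 C.
Implicit hydrogens by atom environment:
  5 × C (aromatic): 1 H each → 5
  1 × C: 2 H
  1 × C: 1 H
  1 × C (aromatic): no H
  Total hydrogens = 8.
Molecular formula: C8H8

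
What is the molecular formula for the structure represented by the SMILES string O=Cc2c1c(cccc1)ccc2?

C11H8O

Heavy atoms from the SMILES: 11 C, 1 O.
Implicit hydrogens by atom environment:
  7 × C (aromatic): 1 H each → 7
  3 × C (aromatic): no H
  1 × C: 1 H
  1 × O: no H
  Total hydrogens = 8.
Molecular formula: C11H8O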